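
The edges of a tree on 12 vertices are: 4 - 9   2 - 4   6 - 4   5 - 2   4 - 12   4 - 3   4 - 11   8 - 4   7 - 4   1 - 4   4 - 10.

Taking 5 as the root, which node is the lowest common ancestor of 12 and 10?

12's ancestor chain is 12, 4, 2, 5 and 10's is 10, 4, 2, 5; they first meet at 4.

4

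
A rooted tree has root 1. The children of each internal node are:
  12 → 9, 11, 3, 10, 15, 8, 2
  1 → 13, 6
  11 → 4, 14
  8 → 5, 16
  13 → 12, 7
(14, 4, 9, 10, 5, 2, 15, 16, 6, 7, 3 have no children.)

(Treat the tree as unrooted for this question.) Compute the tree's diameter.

5

A longest path is 6–1–13–12–11–4, with 5 edges.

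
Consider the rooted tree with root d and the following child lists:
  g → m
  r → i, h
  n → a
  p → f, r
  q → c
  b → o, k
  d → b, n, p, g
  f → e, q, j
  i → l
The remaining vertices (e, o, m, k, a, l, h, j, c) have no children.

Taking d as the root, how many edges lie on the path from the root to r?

2

Path from d to r: d–p–r, which has 2 edges.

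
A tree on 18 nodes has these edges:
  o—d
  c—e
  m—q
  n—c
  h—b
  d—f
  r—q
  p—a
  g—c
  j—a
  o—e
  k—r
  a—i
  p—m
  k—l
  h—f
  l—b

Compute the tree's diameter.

BFS from n reaches i last, at distance 15; BFS from i confirms no node is farther.
Path: n - c - e - o - d - f - h - b - l - k - r - q - m - p - a - i.

15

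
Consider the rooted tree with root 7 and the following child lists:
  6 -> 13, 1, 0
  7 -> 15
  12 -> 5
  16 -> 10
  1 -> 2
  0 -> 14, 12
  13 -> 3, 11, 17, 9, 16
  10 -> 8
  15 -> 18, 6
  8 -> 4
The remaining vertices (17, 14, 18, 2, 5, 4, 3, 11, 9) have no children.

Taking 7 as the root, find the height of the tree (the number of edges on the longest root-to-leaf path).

7

The longest root-to-leaf path is 7 → 15 → 6 → 13 → 16 → 10 → 8 → 4 (7 edges).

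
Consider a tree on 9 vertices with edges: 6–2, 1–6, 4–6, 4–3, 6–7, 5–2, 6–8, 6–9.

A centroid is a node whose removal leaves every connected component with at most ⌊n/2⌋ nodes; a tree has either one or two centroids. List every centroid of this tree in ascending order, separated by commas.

6

Delete 6: the remaining components have sizes 2, 2, 1, 1, 1, 1. Max 2 ≤ 4, so 6 is a centroid.
Every other node leaves some component of size > 4, so the centroid is unique.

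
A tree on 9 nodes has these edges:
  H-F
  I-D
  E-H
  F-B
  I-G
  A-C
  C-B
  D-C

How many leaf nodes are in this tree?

Exactly 3 nodes have a single neighbour: A, E, G.

3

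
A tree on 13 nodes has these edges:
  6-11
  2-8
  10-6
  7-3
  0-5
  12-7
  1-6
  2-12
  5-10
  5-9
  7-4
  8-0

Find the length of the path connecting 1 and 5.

The path is 1 – 6 – 10 – 5, which has 3 edges.

3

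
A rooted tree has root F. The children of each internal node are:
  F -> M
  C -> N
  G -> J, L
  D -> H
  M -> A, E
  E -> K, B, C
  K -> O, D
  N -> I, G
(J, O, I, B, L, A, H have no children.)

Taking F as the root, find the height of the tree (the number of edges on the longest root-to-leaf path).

6

The longest root-to-leaf path is F → M → E → C → N → G → J (6 edges).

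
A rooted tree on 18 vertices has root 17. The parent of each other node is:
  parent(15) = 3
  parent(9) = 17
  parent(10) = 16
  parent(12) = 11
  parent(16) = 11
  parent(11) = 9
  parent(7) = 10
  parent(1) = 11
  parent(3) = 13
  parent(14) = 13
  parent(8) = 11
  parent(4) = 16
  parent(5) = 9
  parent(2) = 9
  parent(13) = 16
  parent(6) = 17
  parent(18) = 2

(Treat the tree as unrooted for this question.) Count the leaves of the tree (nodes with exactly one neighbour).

10

Exactly 10 nodes have a single neighbour: 1, 4, 5, 6, 7, 8, 12, 14, 15, 18.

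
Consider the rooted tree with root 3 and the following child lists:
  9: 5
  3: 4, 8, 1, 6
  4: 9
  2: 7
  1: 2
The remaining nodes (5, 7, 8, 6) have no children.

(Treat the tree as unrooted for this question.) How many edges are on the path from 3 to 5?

The path is 3–4–9–5, which has 3 edges.

3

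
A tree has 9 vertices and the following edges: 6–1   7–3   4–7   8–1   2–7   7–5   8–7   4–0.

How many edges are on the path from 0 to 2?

0–4–7–2: 3 edges.

3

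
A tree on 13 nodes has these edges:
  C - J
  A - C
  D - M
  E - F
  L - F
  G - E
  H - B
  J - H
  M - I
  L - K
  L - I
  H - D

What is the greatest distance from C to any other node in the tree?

The node farthest from C is G, via C – J – H – D – M – I – L – F – E – G — 9 edges.

9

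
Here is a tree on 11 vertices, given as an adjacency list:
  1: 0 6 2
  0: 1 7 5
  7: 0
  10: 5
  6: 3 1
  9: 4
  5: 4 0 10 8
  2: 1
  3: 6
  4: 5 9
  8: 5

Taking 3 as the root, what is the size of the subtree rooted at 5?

5

5's subtree: {5, 4, 10, 8, 9}, size 5.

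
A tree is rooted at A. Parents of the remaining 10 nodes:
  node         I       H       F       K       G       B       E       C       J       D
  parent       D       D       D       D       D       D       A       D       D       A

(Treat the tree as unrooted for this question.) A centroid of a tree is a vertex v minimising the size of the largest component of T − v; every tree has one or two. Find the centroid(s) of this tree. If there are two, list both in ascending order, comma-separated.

D

Removing D splits the tree into components of sizes 2, 1, 1, 1, 1, 1, 1, 1, 1; the largest is 2 ≤ ⌊11/2⌋ = 5.
No neighbour of D does as well, so D is the unique centroid.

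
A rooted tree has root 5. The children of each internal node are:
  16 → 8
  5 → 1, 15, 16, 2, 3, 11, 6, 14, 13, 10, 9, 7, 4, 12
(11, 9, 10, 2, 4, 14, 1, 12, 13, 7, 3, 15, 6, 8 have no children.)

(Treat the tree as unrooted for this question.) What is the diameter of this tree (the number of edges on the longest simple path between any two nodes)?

3

BFS from 8 reaches 14 last, at distance 3; BFS from 14 confirms no node is farther.
Path: 8 – 16 – 5 – 14.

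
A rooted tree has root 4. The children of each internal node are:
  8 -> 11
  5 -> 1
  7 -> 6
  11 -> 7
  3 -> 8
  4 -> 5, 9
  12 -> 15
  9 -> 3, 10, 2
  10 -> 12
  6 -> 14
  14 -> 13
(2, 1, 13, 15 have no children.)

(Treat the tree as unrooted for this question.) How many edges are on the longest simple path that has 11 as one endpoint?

A farthest node from 11 is 15 (1 also at distance 6).
The path 11–8–3–9–10–12–15 has 6 edges.

6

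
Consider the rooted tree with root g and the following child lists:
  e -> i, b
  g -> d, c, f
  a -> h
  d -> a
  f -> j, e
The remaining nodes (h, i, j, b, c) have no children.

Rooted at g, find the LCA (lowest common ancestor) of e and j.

Ancestors of e (toward the root): e, f, g.
Ancestors of j: j, f, g.
The deepest node appearing in both lists is f.

f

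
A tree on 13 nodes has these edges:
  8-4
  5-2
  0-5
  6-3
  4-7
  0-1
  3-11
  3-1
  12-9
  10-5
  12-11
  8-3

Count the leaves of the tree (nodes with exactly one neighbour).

5

The leaves are 2, 6, 7, 9, 10.
That is 5 leaves.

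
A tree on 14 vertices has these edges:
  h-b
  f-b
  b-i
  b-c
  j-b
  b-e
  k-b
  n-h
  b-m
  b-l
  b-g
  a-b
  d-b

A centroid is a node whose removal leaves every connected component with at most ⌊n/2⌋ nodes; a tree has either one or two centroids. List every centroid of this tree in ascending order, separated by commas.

Removing b splits the tree into components of sizes 2, 1, 1, 1, 1, 1, 1, 1, 1, 1, 1, 1; the largest is 2 ≤ ⌊14/2⌋ = 7.
No neighbour of b does as well, so b is the unique centroid.

b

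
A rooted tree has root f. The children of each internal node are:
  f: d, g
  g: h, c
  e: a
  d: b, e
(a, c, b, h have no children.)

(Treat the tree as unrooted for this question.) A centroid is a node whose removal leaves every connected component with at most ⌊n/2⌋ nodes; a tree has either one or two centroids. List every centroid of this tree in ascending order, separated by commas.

d, f

If f is removed the pieces have sizes 4, 3, all ≤ ⌊8/2⌋ = 4.
Its neighbour d also leaves a largest component of size 4, so both are centroids.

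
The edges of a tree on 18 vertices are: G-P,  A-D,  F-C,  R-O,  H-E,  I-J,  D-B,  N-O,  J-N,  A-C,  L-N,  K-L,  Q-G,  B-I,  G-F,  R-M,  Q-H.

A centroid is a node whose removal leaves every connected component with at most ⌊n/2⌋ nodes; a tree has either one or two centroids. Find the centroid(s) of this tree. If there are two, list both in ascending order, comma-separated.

If B is removed the pieces have sizes 9, 8, all ≤ ⌊18/2⌋ = 9.
D is adjacent to B and is also a centroid (the largest component after removing it is likewise 9).

B, D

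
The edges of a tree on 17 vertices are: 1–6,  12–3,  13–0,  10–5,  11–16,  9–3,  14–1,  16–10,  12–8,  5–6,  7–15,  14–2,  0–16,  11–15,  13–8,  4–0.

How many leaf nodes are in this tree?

Exactly 4 nodes have a single neighbour: 2, 4, 7, 9.

4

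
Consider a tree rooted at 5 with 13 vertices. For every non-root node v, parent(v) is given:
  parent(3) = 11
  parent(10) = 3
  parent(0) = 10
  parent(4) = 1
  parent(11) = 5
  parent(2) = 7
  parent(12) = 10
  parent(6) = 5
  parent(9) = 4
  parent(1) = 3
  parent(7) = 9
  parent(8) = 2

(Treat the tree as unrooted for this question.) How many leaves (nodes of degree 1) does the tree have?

4

Exactly 4 nodes have a single neighbour: 0, 6, 8, 12.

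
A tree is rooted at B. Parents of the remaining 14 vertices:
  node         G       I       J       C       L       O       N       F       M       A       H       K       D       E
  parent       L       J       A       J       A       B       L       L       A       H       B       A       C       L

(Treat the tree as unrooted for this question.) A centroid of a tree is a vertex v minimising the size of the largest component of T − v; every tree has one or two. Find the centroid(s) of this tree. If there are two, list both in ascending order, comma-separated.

A

Delete A: the remaining components have sizes 5, 4, 3, 1, 1. Max 5 ≤ 7, so A is a centroid.
No neighbour of A does as well, so A is the unique centroid.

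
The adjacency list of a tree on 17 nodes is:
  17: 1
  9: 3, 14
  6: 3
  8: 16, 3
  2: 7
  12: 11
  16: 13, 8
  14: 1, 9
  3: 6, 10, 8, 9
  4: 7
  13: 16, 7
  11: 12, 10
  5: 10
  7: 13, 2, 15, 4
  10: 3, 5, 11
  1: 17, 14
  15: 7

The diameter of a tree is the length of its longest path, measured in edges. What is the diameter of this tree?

9

BFS from 17 reaches 4 last, at distance 9; BFS from 4 confirms no node is farther.
Path: 17 – 1 – 14 – 9 – 3 – 8 – 16 – 13 – 7 – 4.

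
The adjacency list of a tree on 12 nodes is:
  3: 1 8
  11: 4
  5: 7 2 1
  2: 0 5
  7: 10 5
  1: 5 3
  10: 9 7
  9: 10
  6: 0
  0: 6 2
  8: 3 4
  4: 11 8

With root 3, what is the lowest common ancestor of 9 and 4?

3

Path 9→root: 9 10 7 5 1 3; path 4→root: 4 8 3.
First common node: 3.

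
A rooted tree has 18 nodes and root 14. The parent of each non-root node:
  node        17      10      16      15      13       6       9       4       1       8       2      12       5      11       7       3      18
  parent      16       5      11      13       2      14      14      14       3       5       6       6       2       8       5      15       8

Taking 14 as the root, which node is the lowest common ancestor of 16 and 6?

6

Ancestors of 16 (toward the root): 16, 11, 8, 5, 2, 6, 14.
Ancestors of 6: 6, 14.
The deepest node appearing in both lists is 6.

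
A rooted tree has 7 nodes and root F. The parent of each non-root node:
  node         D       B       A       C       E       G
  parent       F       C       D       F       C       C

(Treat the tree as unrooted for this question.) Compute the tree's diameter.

Starting from A, a farthest node is B at distance 4.
One longest path: A – D – F – C – B.
So the diameter is 4.

4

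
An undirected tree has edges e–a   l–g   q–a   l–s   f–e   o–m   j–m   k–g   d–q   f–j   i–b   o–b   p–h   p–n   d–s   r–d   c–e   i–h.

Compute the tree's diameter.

16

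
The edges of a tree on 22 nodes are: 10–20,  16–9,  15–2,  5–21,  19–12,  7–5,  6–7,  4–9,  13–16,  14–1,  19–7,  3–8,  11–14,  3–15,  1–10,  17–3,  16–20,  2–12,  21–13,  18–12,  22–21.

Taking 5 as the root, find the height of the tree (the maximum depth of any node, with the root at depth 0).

8

A deepest node is 11, reached by 5–21–13–16–20–10–1–14–11.
That path has 8 edges, so the height is 8.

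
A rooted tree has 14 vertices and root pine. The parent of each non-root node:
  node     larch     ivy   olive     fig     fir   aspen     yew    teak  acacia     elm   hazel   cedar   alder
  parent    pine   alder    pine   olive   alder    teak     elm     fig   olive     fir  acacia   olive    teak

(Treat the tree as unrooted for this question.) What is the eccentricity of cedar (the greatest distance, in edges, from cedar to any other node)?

7

The node farthest from cedar is yew, via cedar – olive – fig – teak – alder – fir – elm – yew — 7 edges.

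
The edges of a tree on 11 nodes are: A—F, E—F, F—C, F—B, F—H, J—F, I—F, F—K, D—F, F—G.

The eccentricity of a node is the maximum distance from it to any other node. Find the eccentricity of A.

2

The node farthest from A is B (K, D, G, C, H, E, I, J also at distance 2), via A-F-B — 2 edges.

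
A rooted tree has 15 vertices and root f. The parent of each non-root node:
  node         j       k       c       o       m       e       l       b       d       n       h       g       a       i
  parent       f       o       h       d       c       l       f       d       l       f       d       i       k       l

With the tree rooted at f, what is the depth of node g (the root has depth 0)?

f–l–i–g — 3 edges.

3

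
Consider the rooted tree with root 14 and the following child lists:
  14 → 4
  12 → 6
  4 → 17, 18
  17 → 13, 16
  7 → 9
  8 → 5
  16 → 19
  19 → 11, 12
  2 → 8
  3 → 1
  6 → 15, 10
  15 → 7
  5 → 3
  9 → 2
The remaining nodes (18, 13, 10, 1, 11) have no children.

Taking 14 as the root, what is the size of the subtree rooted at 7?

7

Descendants of 7 (including itself): 7, 9, 2, 8, 5, 3, 1. That's 7.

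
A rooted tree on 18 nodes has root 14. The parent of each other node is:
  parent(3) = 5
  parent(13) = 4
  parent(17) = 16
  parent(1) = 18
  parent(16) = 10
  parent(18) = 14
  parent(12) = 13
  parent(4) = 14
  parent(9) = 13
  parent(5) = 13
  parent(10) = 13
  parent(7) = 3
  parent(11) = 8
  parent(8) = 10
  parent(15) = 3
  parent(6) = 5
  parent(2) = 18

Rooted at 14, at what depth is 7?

Path from 14 to 7: 14 – 4 – 13 – 5 – 3 – 7, which has 5 edges.

5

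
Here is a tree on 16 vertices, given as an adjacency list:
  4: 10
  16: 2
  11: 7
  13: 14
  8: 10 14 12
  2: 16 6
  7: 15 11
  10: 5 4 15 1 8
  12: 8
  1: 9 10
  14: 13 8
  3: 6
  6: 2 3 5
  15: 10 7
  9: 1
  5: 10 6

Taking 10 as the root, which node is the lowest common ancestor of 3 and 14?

Path 3→root: 3 6 5 10; path 14→root: 14 8 10.
First common node: 10.

10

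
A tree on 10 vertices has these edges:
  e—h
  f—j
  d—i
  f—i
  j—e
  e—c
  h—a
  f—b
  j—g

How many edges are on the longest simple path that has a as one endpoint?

6

A farthest node from a is d.
The path a–h–e–j–f–i–d has 6 edges.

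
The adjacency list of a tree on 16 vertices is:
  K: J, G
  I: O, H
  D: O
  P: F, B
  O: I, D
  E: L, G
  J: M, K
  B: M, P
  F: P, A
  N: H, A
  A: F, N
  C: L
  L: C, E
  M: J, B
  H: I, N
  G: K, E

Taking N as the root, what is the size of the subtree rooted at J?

6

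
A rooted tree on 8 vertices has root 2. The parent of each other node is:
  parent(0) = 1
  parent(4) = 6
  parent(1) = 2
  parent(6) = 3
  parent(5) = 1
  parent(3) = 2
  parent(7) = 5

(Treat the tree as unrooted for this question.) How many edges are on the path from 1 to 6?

3

1 - 2 - 3 - 6: 3 edges.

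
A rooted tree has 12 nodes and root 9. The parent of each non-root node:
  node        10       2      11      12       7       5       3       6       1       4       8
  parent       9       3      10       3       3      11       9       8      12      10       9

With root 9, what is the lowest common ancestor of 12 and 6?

Path 12→root: 12 3 9; path 6→root: 6 8 9.
First common node: 9.

9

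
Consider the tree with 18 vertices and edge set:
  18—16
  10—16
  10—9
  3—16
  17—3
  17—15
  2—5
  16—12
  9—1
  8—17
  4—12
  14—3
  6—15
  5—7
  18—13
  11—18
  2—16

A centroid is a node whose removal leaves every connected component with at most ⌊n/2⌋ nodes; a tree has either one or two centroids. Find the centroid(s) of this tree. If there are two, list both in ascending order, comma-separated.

If 16 is removed the pieces have sizes 6, 3, 3, 3, 2, all ≤ ⌊18/2⌋ = 9.
Every other node leaves some component of size > 9, so the centroid is unique.

16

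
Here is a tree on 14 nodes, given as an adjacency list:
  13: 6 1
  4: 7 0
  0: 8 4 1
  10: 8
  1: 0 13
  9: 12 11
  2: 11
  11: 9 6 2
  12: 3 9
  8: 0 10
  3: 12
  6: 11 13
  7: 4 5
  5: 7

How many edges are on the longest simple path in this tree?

10

A longest path is 3-12-9-11-6-13-1-0-4-7-5, with 10 edges.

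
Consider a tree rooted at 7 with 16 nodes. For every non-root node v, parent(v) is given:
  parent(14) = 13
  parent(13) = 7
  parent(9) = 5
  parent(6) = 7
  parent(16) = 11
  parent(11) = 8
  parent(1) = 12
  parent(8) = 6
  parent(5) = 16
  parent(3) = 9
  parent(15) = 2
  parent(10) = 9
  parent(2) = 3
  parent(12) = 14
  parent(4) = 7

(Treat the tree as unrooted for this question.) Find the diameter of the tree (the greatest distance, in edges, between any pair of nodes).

A longest path is 1 – 12 – 14 – 13 – 7 – 6 – 8 – 11 – 16 – 5 – 9 – 3 – 2 – 15, with 13 edges.

13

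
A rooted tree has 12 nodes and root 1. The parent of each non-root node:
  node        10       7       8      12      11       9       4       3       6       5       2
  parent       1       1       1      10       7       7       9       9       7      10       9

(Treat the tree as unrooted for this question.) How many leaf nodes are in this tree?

The leaves are 2, 3, 4, 5, 6, 8, 11, 12.
That is 8 leaves.

8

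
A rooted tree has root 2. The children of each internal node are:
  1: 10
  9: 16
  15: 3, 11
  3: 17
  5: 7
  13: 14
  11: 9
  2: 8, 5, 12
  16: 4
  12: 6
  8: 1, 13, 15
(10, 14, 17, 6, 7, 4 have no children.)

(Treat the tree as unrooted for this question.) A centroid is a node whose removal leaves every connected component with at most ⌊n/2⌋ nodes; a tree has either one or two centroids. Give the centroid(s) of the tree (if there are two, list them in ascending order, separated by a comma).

8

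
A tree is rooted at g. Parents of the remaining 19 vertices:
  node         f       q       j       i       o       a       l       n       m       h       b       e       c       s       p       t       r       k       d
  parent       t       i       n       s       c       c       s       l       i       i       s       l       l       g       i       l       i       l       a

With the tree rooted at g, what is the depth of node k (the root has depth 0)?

3

g–s–l–k — 3 edges.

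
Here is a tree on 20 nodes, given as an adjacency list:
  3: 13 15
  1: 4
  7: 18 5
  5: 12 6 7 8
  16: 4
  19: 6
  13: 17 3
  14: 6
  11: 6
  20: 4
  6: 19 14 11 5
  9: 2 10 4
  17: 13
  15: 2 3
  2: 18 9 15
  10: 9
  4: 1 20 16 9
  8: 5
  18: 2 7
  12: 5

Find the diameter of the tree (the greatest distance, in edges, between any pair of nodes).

A longest path is 19-6-5-7-18-2-15-3-13-17, with 9 edges.

9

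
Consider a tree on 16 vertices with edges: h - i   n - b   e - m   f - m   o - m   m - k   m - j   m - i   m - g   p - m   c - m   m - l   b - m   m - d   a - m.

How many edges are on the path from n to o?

3

Walking from n: n–b–m–o. Length 3.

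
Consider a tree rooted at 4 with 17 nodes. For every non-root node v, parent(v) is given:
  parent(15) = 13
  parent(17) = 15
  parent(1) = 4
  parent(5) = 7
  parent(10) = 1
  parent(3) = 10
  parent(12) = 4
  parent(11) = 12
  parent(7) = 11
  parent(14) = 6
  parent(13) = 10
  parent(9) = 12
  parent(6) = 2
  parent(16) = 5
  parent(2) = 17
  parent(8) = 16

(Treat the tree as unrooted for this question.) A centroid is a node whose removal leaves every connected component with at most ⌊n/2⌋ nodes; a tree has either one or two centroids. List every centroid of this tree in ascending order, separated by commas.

If 1 is removed the pieces have sizes 8, 8, all ≤ ⌊17/2⌋ = 8.
Every other node leaves some component of size > 8, so the centroid is unique.

1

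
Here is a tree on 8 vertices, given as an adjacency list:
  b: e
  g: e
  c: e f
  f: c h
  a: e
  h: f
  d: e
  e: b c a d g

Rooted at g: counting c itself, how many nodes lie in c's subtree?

3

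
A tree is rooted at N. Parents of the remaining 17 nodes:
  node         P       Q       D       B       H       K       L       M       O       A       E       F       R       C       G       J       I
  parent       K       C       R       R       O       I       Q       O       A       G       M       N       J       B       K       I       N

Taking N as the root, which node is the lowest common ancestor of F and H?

N

Ancestors of F (toward the root): F, N.
Ancestors of H: H, O, A, G, K, I, N.
The deepest node appearing in both lists is N.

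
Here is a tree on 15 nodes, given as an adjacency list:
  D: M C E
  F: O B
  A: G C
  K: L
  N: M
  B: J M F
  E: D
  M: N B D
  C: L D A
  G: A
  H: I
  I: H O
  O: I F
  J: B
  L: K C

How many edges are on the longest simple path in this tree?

9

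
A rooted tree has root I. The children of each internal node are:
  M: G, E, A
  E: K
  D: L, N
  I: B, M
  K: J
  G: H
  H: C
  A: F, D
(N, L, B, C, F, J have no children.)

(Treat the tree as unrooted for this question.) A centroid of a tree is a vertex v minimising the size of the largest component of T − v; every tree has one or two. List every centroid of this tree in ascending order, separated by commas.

M

Delete M: the remaining components have sizes 5, 3, 3, 2. Max 5 ≤ 7, so M is a centroid.
No neighbour of M does as well, so M is the unique centroid.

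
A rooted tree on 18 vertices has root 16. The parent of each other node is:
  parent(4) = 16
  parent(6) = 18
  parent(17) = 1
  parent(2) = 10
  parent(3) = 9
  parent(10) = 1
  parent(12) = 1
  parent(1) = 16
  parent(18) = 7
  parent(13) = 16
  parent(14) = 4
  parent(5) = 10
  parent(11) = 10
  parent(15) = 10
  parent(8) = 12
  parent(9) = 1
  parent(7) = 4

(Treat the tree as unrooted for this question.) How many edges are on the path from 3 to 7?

5

3–9–1–16–4–7: 5 edges.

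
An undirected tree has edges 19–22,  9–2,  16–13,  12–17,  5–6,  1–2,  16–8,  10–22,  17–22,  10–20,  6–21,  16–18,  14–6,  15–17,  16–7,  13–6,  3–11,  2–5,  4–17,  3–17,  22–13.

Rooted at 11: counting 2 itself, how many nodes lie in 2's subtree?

Descendants of 2 (including itself): 2, 9, 1. That's 3.

3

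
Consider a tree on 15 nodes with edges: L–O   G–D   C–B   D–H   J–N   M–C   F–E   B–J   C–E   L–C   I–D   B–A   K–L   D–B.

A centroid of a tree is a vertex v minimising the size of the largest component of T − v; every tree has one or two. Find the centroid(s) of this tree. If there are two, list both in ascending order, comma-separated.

B

Delete B: the remaining components have sizes 7, 4, 2, 1. Max 7 ≤ 7, so B is a centroid.
Every other node leaves some component of size > 7, so the centroid is unique.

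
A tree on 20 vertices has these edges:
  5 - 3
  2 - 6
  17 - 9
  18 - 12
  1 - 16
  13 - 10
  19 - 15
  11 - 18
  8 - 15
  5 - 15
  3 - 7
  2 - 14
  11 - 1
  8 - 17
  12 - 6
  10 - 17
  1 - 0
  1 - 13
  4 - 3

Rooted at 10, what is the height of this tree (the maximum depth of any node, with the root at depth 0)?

8

A deepest node is 14, reached by 10 – 13 – 1 – 11 – 18 – 12 – 6 – 2 – 14.
That path has 8 edges, so the height is 8.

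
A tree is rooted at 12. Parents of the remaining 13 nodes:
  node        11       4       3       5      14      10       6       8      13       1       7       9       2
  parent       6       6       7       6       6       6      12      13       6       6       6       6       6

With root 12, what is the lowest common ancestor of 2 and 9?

6

Path 2→root: 2 6 12; path 9→root: 9 6 12.
First common node: 6.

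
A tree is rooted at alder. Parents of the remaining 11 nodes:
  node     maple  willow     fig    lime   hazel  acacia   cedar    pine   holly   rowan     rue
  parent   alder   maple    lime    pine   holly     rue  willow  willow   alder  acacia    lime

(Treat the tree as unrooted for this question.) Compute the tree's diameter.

9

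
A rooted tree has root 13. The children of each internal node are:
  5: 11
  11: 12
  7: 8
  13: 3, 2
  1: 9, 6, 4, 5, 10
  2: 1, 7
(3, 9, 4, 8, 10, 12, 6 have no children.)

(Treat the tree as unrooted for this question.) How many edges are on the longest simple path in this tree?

Starting from 12, a farthest node is 3 at distance 6.
One longest path: 12 – 11 – 5 – 1 – 2 – 13 – 3.
So the diameter is 6.

6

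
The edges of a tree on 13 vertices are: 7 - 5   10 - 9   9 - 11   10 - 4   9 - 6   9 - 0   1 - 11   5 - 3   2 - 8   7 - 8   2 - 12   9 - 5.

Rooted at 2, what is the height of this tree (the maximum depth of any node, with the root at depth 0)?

The longest root-to-leaf path is 2–8–7–5–9–11–1 (6 edges).

6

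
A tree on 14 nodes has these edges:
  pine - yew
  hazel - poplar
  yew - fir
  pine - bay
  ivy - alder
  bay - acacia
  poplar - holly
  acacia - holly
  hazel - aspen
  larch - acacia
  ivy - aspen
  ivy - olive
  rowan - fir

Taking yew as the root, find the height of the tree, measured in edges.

A deepest node is alder, reached by yew–pine–bay–acacia–holly–poplar–hazel–aspen–ivy–alder.
That path has 9 edges, so the height is 9.

9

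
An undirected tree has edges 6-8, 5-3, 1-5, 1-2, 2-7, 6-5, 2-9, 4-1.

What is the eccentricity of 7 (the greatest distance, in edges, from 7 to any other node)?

A farthest node from 7 is 8.
The path 7–2–1–5–6–8 has 5 edges.

5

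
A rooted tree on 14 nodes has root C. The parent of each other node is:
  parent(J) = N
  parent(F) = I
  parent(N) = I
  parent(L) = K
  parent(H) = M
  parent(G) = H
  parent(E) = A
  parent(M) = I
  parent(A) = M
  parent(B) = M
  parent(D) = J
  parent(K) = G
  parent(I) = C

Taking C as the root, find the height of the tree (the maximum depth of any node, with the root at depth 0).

6

The longest root-to-leaf path is C-I-M-H-G-K-L (6 edges).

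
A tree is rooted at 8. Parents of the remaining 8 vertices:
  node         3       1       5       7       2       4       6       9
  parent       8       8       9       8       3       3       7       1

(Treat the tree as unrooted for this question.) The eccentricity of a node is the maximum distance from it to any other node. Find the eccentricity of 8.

The node farthest from 8 is 5, via 8-1-9-5 — 3 edges.

3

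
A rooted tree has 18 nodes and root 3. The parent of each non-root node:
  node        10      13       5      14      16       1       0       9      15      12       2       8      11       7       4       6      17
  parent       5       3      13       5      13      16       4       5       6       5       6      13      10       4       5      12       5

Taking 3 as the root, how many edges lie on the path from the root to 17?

3

3 – 13 – 5 – 17 — 3 edges.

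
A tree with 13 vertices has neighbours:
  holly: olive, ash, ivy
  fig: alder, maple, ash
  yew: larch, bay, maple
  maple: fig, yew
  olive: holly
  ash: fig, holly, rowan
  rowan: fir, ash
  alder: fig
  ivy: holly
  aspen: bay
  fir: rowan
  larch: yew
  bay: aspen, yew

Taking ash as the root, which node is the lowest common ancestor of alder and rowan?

Path alder→root: alder fig ash; path rowan→root: rowan ash.
First common node: ash.

ash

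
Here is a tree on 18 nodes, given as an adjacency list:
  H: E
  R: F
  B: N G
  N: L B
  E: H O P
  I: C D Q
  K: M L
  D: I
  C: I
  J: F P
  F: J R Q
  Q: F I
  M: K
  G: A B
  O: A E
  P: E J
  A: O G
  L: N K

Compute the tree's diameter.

Starting from C, a farthest node is M at distance 14.
One longest path: C - I - Q - F - J - P - E - O - A - G - B - N - L - K - M.
So the diameter is 14.

14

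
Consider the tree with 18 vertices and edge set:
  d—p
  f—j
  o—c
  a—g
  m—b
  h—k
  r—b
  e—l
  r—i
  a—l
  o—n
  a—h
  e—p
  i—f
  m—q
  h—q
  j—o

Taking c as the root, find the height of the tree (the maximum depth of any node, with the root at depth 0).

14

The longest root-to-leaf path is c-o-j-f-i-r-b-m-q-h-a-l-e-p-d (14 edges).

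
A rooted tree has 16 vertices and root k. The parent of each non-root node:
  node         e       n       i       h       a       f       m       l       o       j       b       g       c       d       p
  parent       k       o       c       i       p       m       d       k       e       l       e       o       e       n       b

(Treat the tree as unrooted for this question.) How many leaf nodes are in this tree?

Exactly 5 nodes have a single neighbour: a, f, g, h, j.

5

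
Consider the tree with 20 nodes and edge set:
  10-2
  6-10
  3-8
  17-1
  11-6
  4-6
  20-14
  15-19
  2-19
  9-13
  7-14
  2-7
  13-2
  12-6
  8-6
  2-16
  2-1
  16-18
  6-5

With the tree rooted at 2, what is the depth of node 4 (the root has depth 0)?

3

2 → 10 → 6 → 4 — 3 edges.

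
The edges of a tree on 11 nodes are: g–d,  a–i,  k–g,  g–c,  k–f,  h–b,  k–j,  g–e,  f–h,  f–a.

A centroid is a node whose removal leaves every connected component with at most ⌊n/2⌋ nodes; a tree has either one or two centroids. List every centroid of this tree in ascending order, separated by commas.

If k is removed the pieces have sizes 5, 4, 1, all ≤ ⌊11/2⌋ = 5.
No neighbour of k does as well, so k is the unique centroid.

k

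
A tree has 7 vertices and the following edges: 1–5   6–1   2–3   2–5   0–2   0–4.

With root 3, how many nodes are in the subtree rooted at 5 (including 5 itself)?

Descendants of 5 (including itself): 5, 1, 6. That's 3.

3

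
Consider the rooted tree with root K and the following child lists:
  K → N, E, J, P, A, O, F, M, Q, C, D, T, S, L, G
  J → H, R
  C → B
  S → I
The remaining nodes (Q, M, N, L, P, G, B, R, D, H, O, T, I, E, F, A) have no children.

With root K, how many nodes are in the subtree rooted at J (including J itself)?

J's subtree: {J, R, H}, size 3.

3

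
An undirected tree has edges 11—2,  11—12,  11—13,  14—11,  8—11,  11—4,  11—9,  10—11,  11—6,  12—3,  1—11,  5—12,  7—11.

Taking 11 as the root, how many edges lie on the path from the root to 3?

2

Path from 11 to 3: 11–12–3, which has 2 edges.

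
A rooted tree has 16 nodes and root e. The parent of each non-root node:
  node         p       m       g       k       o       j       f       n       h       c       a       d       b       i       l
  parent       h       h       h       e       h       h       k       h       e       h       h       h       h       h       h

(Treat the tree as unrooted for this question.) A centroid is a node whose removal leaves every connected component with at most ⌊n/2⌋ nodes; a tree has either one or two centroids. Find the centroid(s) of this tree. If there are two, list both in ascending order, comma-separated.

h

Removing h splits the tree into components of sizes 3, 1, 1, 1, 1, 1, 1, 1, 1, 1, 1, 1, 1; the largest is 3 ≤ ⌊16/2⌋ = 8.
Every other node leaves some component of size > 8, so the centroid is unique.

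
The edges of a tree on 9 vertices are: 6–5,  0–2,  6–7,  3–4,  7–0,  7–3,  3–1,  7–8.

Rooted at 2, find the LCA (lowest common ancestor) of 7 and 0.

7's ancestor chain is 7, 0, 2 and 0's is 0, 2; they first meet at 0.

0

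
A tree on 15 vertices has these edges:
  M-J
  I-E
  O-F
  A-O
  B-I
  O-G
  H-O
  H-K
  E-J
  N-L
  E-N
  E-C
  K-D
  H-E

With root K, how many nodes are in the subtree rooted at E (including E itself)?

E's subtree: {E, C, J, I, N, M, B, L}, size 8.

8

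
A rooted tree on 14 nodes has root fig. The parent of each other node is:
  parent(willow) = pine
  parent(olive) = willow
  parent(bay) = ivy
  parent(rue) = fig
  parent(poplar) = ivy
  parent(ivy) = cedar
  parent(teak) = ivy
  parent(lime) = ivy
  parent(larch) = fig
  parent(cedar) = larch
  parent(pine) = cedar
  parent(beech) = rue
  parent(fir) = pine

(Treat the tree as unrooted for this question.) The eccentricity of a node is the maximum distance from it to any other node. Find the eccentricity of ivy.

5

The node farthest from ivy is beech, via ivy–cedar–larch–fig–rue–beech — 5 edges.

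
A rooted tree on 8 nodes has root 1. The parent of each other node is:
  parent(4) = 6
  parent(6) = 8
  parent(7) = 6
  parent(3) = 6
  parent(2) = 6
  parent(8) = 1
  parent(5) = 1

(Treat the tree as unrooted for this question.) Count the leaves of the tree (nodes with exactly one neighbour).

Exactly 5 nodes have a single neighbour: 2, 3, 4, 5, 7.

5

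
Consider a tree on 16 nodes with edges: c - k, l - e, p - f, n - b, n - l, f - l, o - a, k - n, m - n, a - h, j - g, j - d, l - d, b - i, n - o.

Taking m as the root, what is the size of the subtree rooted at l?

7

l's subtree: {l, e, d, f, j, p, g}, size 7.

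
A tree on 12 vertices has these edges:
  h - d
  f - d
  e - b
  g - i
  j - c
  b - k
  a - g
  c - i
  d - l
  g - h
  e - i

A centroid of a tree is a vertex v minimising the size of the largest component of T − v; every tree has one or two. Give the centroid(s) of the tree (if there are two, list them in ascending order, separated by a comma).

Removing i splits the tree into components of sizes 6, 3, 2; the largest is 6 ≤ ⌊12/2⌋ = 6.
Its neighbour g also leaves a largest component of size 6, so both are centroids.

g, i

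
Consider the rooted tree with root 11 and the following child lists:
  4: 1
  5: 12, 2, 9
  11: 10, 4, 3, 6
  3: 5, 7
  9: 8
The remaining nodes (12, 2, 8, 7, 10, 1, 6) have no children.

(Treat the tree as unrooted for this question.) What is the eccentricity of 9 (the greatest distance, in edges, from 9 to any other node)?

5

Distances from 9 peak at 5, attained at 1.
9–5–3–11–4–1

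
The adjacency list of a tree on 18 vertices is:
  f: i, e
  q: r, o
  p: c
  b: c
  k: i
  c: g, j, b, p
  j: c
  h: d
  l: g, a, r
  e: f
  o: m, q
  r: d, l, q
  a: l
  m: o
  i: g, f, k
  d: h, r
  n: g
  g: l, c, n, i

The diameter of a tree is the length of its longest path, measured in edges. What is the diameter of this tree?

A longest path is e – f – i – g – l – r – q – o – m, with 8 edges.

8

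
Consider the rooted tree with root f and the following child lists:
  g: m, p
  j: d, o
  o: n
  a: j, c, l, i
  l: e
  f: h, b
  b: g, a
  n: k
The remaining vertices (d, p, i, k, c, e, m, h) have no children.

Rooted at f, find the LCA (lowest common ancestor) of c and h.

c's ancestor chain is c, a, b, f and h's is h, f; they first meet at f.

f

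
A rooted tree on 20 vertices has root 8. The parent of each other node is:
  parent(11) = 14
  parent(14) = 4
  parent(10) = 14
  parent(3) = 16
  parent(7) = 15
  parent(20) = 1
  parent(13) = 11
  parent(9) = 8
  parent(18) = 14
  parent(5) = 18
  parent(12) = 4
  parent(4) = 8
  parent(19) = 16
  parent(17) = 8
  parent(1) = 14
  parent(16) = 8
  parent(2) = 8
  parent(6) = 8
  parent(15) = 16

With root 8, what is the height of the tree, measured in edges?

A deepest node is 5, reached by 8 – 4 – 14 – 18 – 5.
That path has 4 edges, so the height is 4.

4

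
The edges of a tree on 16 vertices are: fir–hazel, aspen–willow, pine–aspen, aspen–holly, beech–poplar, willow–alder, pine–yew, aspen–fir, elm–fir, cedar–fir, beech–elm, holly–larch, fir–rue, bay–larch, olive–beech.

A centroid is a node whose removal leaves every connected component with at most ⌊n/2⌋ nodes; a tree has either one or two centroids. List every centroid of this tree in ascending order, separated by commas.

aspen, fir

If aspen is removed the pieces have sizes 8, 3, 2, 2, all ≤ ⌊16/2⌋ = 8.
fir is adjacent to aspen and is also a centroid (the largest component after removing it is likewise 8).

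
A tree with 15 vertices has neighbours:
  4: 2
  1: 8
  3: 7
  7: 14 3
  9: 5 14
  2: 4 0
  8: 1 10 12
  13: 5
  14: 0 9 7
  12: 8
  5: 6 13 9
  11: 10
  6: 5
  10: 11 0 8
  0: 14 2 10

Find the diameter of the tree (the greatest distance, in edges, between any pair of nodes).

7

BFS from 13 reaches 1 last, at distance 7; BFS from 1 confirms no node is farther.
Path: 13 – 5 – 9 – 14 – 0 – 10 – 8 – 1.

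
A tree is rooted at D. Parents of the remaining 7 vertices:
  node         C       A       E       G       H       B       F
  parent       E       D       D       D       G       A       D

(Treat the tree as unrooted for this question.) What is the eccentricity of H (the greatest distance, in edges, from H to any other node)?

4

A farthest node from H is C (B also at distance 4).
The path H–G–D–E–C has 4 edges.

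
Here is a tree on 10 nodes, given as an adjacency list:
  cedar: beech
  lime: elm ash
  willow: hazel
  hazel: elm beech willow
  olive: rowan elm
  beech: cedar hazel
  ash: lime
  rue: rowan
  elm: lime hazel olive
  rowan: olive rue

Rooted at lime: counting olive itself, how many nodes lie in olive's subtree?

3

olive's subtree: {olive, rowan, rue}, size 3.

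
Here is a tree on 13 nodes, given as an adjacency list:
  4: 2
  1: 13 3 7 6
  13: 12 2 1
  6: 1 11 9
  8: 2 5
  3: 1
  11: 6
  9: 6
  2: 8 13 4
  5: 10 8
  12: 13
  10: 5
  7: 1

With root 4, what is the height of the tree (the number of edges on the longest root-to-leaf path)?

A deepest node is 11, reached by 4–2–13–1–6–11.
That path has 5 edges, so the height is 5.

5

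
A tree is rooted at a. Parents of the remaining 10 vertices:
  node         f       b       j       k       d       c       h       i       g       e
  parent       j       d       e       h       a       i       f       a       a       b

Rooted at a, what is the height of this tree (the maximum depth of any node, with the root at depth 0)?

A deepest node is k, reached by a-d-b-e-j-f-h-k.
That path has 7 edges, so the height is 7.

7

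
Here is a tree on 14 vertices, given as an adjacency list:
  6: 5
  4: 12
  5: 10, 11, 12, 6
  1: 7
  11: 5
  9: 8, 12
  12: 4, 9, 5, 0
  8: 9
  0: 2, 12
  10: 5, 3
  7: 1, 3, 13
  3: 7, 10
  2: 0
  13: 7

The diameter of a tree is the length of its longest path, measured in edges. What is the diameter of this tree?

Starting from 8, a farthest node is 13 at distance 7.
One longest path: 8 - 9 - 12 - 5 - 10 - 3 - 7 - 13.
So the diameter is 7.

7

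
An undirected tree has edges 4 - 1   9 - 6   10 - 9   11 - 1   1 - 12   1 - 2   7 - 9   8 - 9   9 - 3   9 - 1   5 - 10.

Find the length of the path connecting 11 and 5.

4

The path is 11 – 1 – 9 – 10 – 5, which has 4 edges.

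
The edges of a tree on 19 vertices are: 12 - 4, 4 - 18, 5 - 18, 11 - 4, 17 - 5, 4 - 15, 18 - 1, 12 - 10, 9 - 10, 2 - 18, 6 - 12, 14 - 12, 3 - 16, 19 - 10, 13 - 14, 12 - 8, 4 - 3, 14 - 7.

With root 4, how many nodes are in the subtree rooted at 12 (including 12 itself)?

9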